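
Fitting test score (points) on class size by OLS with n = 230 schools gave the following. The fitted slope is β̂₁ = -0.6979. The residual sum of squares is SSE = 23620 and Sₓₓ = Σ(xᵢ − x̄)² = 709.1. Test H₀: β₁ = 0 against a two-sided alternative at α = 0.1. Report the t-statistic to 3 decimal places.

t = -1.826

MSE = SSE/(n − 2) = 23620/228 = 103.596.
SE(β̂₁) = √(MSE/Sₓₓ) = √(103.596/709.1) = 0.382225.
t = -0.6979 / 0.382225 = -1.826.
df = n − 2 = 228.
Two-sided p ≈ 0.0692, which is < 0.1, so reject H₀.
There is evidence that class size is associated with test score.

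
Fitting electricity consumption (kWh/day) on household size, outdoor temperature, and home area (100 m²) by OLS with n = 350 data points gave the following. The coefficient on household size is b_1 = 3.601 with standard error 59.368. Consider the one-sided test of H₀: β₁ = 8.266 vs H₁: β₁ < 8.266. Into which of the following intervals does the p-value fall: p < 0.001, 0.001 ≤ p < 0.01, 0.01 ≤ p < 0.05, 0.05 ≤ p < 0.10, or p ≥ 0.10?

p ≥ 0.10

t = (3.601 − 8.266) / 59.368 = -0.079.
df = n − k − 1 = 350 − 3 − 1 = 346.
One-sided p = P(T_{346} < t) ≈ 0.4687.
So p ≥ 0.10.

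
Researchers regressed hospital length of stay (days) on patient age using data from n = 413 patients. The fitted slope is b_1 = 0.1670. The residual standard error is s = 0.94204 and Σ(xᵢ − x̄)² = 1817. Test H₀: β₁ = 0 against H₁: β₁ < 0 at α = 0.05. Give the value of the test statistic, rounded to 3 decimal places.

SE(b_1) = s/√Sₓₓ = 0.94204/√1817 = 0.0221.
t = 0.1670 / 0.0221 = 7.557.
df = n − 2 = 411.
One-sided p ≈ 1.0000, which is ≥ 0.05, so fail to reject H₀.
The data do not give significant evidence that the true slope on patient age is negative.

t = 7.557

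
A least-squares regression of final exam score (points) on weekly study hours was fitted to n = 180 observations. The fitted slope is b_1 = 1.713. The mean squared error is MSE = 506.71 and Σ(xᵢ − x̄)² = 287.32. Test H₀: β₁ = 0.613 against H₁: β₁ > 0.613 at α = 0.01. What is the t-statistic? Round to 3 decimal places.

SE(b_1) = √(MSE/Sₓₓ) = √(506.71/287.32) = 1.328.
t = (1.713 − 0.613) / 1.328 = 0.828.
df = n − 2 = 178.
One-sided p ≈ 0.2043, which is ≥ 0.01, so fail to reject H₀.
The data do not give significant evidence that the true slope on weekly study hours exceeds 0.613 points per unit.

t = 0.828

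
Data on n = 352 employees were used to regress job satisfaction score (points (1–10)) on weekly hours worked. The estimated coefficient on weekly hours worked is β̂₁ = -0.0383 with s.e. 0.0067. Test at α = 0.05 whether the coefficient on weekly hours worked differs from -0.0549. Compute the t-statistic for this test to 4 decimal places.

t = 2.4776

H₀: β₁ = -0.0549 vs H₁: β₁ ≠ -0.0549.
t = (β̂₁ − β₁⁰)/SE = (-0.0383 − (-0.0549)) / 0.0067 = 2.4776.
df = n − 2 = 352 − 2 = 350.
Two-sided p ≈ 0.0137, which is < 0.05, so reject H₀.
There is evidence that the true slope on weekly hours worked differs from -0.0549 points (1–10) per unit.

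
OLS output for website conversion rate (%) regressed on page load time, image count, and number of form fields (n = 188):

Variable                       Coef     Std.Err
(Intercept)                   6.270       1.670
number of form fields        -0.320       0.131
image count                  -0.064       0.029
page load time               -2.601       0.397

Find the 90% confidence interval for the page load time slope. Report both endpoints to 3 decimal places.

Read off: b = -2.601, SE = 0.397 for page load time.
df = n − k − 1 = 188 − 3 − 1 = 184.
t* = t_{0.05, 184} = 1.653177.
Margin = t* × SE = 1.653177 × 0.397 = 0.65631.
CI: -2.601 ± 0.65631 → (-3.257, -1.945).

(-3.257, -1.945)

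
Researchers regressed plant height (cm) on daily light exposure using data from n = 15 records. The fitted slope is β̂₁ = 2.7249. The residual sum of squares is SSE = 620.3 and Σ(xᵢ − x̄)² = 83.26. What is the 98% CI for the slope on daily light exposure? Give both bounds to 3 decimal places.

(0.719, 4.731)

MSE = SSE/(n − 2) = 620.3/13 = 47.7154.
SE(β̂₁) = √(MSE/Sₓₓ) = √(47.7154/83.26) = 0.757026.
df = n − 2 = 13.
t* = t_{0.01, 13} = 2.650309.
Margin = t* × SE = 2.650309 × 0.757026 = 2.00635.
CI: 2.7249 ± 2.00635 → (0.719, 4.731).
With 98% confidence, each one-unit increase in daily light exposure is associated with a change of between 0.719 and 4.731 cm in plant height.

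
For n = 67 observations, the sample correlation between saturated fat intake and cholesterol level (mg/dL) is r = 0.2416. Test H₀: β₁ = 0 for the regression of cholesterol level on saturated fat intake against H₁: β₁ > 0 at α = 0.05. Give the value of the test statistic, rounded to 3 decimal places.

t = 2.007

t = r·√(n − 2)/√(1 − r²) = 0.2416·√65/√0.941629 = 2.007.
df = n − 2 = 65.
One-sided p ≈ 0.0244, which is < 0.05, so reject H₀.
There is evidence of a linear association between saturated fat intake and cholesterol level.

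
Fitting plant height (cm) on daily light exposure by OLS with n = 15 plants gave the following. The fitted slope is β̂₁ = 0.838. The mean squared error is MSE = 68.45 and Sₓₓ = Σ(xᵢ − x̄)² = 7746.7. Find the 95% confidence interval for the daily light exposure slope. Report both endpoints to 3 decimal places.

(0.635, 1.041)

SE(β̂₁) = √(MSE/Sₓₓ) = √(68.45/7746.7) = 0.0940001.
df = n − 2 = 13.
t* = t_{0.025, 13} = 2.160369.
Margin = t* × SE = 2.160369 × 0.0940001 = 0.20307.
CI: 0.838 ± 0.20307 → (0.635, 1.041).
With 95% confidence, each one-unit increase in daily light exposure is associated with a change of between 0.635 and 1.041 cm in plant height.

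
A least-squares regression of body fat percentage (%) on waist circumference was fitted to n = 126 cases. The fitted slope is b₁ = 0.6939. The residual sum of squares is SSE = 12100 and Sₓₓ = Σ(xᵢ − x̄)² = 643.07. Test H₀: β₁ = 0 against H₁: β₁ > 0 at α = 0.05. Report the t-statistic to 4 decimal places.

MSE = SSE/(n − 2) = 12100/124 = 97.5806.
SE(b₁) = √(MSE/Sₓₓ) = √(97.5806/643.07) = 0.389541.
t = 0.6939 / 0.389541 = 1.7813.
df = n − 2 = 124.
One-sided p ≈ 0.0387, which is < 0.05, so reject H₀.
There is evidence that the true slope on waist circumference is positive.

t = 1.7813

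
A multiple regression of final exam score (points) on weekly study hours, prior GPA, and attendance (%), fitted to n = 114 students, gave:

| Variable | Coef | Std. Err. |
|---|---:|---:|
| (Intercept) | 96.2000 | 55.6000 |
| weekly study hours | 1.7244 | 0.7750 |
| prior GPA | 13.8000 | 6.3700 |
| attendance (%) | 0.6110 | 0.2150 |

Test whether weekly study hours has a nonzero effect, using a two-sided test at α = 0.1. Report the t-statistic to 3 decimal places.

t = 2.225

Read off: b = 1.7244, SE = 0.7750 for weekly study hours.
H₀: β₁ = 0 vs H₁: β₁ ≠ 0.
t = 1.7244 / 0.7750 = 2.225.
df = n − k − 1 = 114 − 3 − 1 = 110.
Two-sided p ≈ 0.0281, which is < 0.1, so reject H₀.
There is evidence that weekly study hours is associated with final exam score, holding the other predictors fixed.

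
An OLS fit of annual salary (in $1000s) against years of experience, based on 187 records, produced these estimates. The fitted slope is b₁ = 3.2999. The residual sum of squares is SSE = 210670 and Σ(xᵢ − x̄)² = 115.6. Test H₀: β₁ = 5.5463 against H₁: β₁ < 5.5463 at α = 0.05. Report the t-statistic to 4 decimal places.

t = -0.7157

MSE = SSE/(n − 2) = 210670/185 = 1138.76.
SE(b₁) = √(MSE/Sₓₓ) = √(1138.76/115.6) = 3.1386.
t = (3.2999 − 5.5463) / 3.1386 = -0.7157.
df = n − 2 = 185.
One-sided p ≈ 0.2375, which is ≥ 0.05, so fail to reject H₀.
The data do not give significant evidence that the true slope on years of experience is below 5.5463 $1000s per unit.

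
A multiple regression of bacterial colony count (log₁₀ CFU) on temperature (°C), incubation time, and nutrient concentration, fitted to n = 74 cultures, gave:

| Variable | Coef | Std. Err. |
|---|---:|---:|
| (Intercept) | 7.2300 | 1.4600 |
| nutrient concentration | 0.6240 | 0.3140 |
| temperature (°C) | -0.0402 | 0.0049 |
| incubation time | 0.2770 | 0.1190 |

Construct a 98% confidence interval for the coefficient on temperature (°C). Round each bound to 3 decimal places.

Read off: b = -0.0402, SE = 0.0049 for temperature (°C).
df = n − k − 1 = 74 − 3 − 1 = 70.
t* = t_{0.01, 70} = 2.380807.
Margin = t* × SE = 2.380807 × 0.0049 = 0.01167.
CI: -0.0402 ± 0.01167 → (-0.052, -0.029).

(-0.052, -0.029)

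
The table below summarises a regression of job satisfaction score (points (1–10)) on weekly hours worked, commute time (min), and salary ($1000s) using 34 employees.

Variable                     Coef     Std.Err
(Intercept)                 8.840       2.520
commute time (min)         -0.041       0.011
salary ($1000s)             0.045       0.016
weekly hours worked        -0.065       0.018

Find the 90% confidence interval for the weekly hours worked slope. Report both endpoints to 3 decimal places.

Read off: b = -0.065, SE = 0.018 for weekly hours worked.
df = n − k − 1 = 34 − 3 − 1 = 30.
t* = t_{0.05, 30} = 1.697261.
Margin = t* × SE = 1.697261 × 0.018 = 0.03055.
CI: -0.065 ± 0.03055 → (-0.096, -0.034).

(-0.096, -0.034)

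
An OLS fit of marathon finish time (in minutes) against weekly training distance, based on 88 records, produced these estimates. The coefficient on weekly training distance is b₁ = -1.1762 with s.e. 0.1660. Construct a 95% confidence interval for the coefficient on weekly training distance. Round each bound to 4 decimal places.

df = n − 2 = 88 − 2 = 86.
t* = t_{0.025, 86} = 1.987934.
Margin = t* × SE = 1.987934 × 0.1660 = 0.329997.
CI: -1.1762 ± 0.329997 → (-1.5062, -0.8462).
With 95% confidence, each one-unit increase in weekly training distance is associated with a change of between -1.5062 and -0.8462 minutes in marathon finish time.

(-1.5062, -0.8462)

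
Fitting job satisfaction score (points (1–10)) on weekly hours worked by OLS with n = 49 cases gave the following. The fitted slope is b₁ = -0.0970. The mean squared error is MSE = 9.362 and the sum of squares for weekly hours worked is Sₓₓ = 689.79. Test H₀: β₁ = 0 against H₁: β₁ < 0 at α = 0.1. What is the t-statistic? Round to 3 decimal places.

SE(b₁) = √(MSE/Sₓₓ) = √(9.362/689.79) = 0.1165.
t = -0.0970 / 0.1165 = -0.833.
df = n − 2 = 47.
One-sided p ≈ 0.2046, which is ≥ 0.1, so fail to reject H₀.
The data do not give significant evidence that the true slope on weekly hours worked is negative.

t = -0.833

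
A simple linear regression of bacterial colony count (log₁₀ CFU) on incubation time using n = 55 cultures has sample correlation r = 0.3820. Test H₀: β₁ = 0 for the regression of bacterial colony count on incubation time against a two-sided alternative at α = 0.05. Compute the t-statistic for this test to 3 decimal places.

t = r·√(n − 2)/√(1 − r²) = 0.3820·√53/√0.854076 = 3.009.
df = n − 2 = 53.
Two-sided p ≈ 0.0040, which is < 0.05, so reject H₀.
There is evidence of a linear association between incubation time and bacterial colony count.

t = 3.009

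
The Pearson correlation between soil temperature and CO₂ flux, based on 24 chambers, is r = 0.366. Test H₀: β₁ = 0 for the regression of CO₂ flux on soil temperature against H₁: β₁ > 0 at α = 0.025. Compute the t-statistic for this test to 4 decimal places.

t = 1.8447

t = r·√(n − 2)/√(1 − r²) = 0.366·√22/√0.866044 = 1.8447.
df = n − 2 = 22.
One-sided p ≈ 0.0393, which is ≥ 0.025, so fail to reject H₀.
The data do not give significant evidence of a linear association between soil temperature and CO₂ flux.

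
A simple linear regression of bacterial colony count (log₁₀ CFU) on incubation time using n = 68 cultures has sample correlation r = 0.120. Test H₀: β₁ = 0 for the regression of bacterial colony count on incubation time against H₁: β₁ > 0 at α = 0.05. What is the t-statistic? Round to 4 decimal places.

t = 0.9820

t = r·√(n − 2)/√(1 − r²) = 0.120·√66/√0.9856 = 0.9820.
df = n − 2 = 66.
One-sided p ≈ 0.1648, which is ≥ 0.05, so fail to reject H₀.
The data do not give significant evidence of a linear association between incubation time and bacterial colony count.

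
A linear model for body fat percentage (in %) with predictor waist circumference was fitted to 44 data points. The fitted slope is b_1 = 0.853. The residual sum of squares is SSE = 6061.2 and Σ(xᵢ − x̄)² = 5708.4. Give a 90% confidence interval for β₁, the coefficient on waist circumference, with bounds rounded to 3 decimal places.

MSE = SSE/(n − 2) = 6061.2/42 = 144.314.
SE(b_1) = √(MSE/Sₓₓ) = √(144.314/5708.4) = 0.159.
df = n − 2 = 42.
t* = t_{0.05, 42} = 1.681952.
Margin = t* × SE = 1.681952 × 0.159 = 0.26743.
CI: 0.853 ± 0.26743 → (0.586, 1.120).
With 90% confidence, each one-unit increase in waist circumference is associated with a change of between 0.586 and 1.120 % in body fat percentage.

(0.586, 1.120)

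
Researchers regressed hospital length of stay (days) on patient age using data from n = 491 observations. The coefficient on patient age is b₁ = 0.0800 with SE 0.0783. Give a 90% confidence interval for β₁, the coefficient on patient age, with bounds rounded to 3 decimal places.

(-0.049, 0.209)

df = n − 2 = 491 − 2 = 489.
t* = t_{0.05, 489} = 1.647976.
Margin = t* × SE = 1.647976 × 0.0783 = 0.12904.
CI: 0.0800 ± 0.12904 → (-0.049, 0.209).
With 90% confidence, each one-unit increase in patient age is associated with a change of between -0.049 and 0.209 days in hospital length of stay.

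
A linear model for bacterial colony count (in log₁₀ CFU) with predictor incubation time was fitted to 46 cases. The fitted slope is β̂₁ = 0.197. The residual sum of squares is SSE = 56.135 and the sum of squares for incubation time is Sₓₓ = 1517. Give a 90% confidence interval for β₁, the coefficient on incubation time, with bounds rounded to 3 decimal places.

MSE = SSE/(n − 2) = 56.135/44 = 1.2758.
SE(β̂₁) = √(MSE/Sₓₓ) = √(1.2758/1517) = 0.029.
df = n − 2 = 44.
t* = t_{0.05, 44} = 1.68023.
Margin = t* × SE = 1.68023 × 0.029 = 0.04873.
CI: 0.197 ± 0.04873 → (0.148, 0.246).
With 90% confidence, each one-unit increase in incubation time is associated with a change of between 0.148 and 0.246 log₁₀ CFU in bacterial colony count.

(0.148, 0.246)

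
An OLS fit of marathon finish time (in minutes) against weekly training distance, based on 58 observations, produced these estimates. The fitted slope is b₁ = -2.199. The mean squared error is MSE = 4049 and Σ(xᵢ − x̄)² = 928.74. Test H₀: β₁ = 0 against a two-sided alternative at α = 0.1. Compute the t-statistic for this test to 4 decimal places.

t = -1.0532

SE(b₁) = √(MSE/Sₓₓ) = √(4049/928.74) = 2.08798.
t = -2.199 / 2.08798 = -1.0532.
df = n − 2 = 56.
Two-sided p ≈ 0.2968, which is ≥ 0.1, so fail to reject H₀.
The data do not give significant evidence of an association between weekly training distance and marathon finish time.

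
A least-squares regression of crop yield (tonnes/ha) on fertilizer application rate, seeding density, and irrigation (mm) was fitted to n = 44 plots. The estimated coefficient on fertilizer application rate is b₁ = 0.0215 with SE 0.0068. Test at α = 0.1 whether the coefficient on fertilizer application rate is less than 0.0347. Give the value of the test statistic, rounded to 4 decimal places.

H₀: β₁ = 0.0347 vs H₁: β₁ < 0.0347.
t = (b₁ − β₁⁰)/SE = (0.0215 − 0.0347) / 0.0068 = -1.9412.
df = n − k − 1 = 44 − 3 − 1 = 40.
One-sided p ≈ 0.0297, which is < 0.1, so reject H₀.
There is evidence that the true slope on fertilizer application rate is below 0.0347 tonnes/ha per unit, holding the other predictors fixed.

t = -1.9412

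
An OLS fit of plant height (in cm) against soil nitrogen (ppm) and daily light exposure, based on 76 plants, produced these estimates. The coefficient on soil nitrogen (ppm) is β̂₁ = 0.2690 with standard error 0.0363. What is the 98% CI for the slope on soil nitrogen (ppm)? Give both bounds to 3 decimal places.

(0.183, 0.355)

df = n − k − 1 = 76 − 2 − 1 = 73.
t* = t_{0.01, 73} = 2.378522.
Margin = t* × SE = 2.378522 × 0.0363 = 0.08634.
CI: 0.2690 ± 0.08634 → (0.183, 0.355).
With 98% confidence, each one-unit increase in soil nitrogen (ppm) is associated with a change of between 0.183 and 0.355 cm in plant height, holding the other predictors fixed.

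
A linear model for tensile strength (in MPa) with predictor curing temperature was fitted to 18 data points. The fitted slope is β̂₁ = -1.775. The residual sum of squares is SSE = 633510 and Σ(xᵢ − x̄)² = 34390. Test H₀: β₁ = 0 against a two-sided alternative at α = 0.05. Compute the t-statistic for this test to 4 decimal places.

t = -1.6542

MSE = SSE/(n − 2) = 633510/16 = 39594.4.
SE(β̂₁) = √(MSE/Sₓₓ) = √(39594.4/34390) = 1.073.
t = -1.775 / 1.073 = -1.6542.
df = n − 2 = 16.
Two-sided p ≈ 0.1176, which is ≥ 0.05, so fail to reject H₀.
The data do not give significant evidence of an association between curing temperature and tensile strength.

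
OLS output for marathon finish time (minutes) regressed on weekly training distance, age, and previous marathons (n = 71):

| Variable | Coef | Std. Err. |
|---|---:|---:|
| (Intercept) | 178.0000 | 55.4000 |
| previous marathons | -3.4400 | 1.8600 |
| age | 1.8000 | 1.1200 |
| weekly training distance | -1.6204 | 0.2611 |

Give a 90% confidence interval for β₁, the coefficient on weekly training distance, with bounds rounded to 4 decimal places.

(-2.0559, -1.1849)

Read off: b = -1.6204, SE = 0.2611 for weekly training distance.
df = n − k − 1 = 71 − 3 − 1 = 67.
t* = t_{0.05, 67} = 1.667916.
Margin = t* × SE = 1.667916 × 0.2611 = 0.435493.
CI: -1.6204 ± 0.435493 → (-2.0559, -1.1849).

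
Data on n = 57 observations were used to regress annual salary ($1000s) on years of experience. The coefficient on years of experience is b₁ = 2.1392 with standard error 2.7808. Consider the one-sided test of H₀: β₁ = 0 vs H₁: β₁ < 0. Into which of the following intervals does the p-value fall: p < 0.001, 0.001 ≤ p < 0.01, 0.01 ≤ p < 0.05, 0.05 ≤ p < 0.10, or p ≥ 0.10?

p ≥ 0.10

t = 2.1392 / 2.7808 = 0.769.
df = n − 2 = 57 − 2 = 55.
One-sided p = P(T_{55} < t) ≈ 0.7775.
So p ≥ 0.10.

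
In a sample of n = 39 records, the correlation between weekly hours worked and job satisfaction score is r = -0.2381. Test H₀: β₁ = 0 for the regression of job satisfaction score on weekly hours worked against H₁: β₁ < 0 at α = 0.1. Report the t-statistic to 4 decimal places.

t = r·√(n − 2)/√(1 − r²) = -0.2381·√37/√0.943308 = -1.4912.
df = n − 2 = 37.
One-sided p ≈ 0.0722, which is < 0.1, so reject H₀.
There is evidence of a linear association between weekly hours worked and job satisfaction score.

t = -1.4912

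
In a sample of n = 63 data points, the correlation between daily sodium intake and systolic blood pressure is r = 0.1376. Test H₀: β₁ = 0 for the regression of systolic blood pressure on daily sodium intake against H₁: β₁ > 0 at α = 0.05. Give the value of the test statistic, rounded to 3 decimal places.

t = 1.085

t = r·√(n − 2)/√(1 − r²) = 0.1376·√61/√0.981066 = 1.085.
df = n − 2 = 61.
One-sided p ≈ 0.1411, which is ≥ 0.05, so fail to reject H₀.
The data do not give significant evidence of a linear association between daily sodium intake and systolic blood pressure.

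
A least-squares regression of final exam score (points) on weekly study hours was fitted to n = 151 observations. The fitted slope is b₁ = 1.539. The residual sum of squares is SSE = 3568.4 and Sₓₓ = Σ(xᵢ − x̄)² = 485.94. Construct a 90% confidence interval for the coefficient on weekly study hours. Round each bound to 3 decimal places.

(1.172, 1.906)

MSE = SSE/(n − 2) = 3568.4/149 = 23.949.
SE(b₁) = √(MSE/Sₓₓ) = √(23.949/485.94) = 0.222.
df = n − 2 = 149.
t* = t_{0.05, 149} = 1.655145.
Margin = t* × SE = 1.655145 × 0.222 = 0.36744.
CI: 1.539 ± 0.36744 → (1.172, 1.906).
With 90% confidence, each one-unit increase in weekly study hours is associated with a change of between 1.172 and 1.906 points in final exam score.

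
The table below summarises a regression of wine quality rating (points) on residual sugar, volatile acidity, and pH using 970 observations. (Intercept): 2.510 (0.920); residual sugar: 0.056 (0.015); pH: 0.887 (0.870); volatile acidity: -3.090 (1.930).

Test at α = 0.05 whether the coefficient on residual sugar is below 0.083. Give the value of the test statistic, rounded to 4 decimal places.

t = -1.8000

Read off: b = 0.056, SE = 0.015 for residual sugar.
H₀: β₁ = 0.083 vs H₁: β₁ < 0.083.
t = (0.056 − 0.083) / 0.015 = -1.8000.
df = n − k − 1 = 970 − 3 − 1 = 966.
One-sided p ≈ 0.0361, which is < 0.05, so reject H₀.
There is evidence that the true slope on residual sugar is below 0.083 points per unit, holding the other predictors fixed.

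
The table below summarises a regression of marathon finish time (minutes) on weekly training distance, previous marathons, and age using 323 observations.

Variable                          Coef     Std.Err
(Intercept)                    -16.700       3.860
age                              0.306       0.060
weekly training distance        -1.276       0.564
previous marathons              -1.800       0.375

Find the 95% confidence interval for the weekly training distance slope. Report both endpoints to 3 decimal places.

(-2.386, -0.166)

Read off: b = -1.276, SE = 0.564 for weekly training distance.
df = n − k − 1 = 323 − 3 − 1 = 319.
t* = t_{0.025, 319} = 1.967428.
Margin = t* × SE = 1.967428 × 0.564 = 1.10963.
CI: -1.276 ± 1.10963 → (-2.386, -0.166).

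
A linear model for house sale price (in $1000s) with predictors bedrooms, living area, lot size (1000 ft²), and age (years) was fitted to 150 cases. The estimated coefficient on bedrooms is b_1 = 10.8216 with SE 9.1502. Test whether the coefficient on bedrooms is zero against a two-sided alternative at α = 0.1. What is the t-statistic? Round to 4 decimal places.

H₀: β₁ = 0 vs H₁: β₁ ≠ 0.
t = (b_1 − β₁⁰)/SE = 10.8216 / 9.1502 = 1.1827.
df = n − k − 1 = 150 − 4 − 1 = 145.
Two-sided p ≈ 0.2389, which is ≥ 0.1, so fail to reject H₀.
The data do not give significant evidence of an association between bedrooms and house sale price, after adjusting for the other predictors.

t = 1.1827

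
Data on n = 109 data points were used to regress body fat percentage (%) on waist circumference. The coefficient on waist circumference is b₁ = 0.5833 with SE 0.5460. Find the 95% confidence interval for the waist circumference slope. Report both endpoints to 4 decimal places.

df = n − 2 = 109 − 2 = 107.
t* = t_{0.025, 107} = 1.982383.
Margin = t* × SE = 1.982383 × 0.5460 = 1.082381.
CI: 0.5833 ± 1.082381 → (-0.4991, 1.6657).
With 95% confidence, each one-unit increase in waist circumference is associated with a change of between -0.4991 and 1.6657 % in body fat percentage.

(-0.4991, 1.6657)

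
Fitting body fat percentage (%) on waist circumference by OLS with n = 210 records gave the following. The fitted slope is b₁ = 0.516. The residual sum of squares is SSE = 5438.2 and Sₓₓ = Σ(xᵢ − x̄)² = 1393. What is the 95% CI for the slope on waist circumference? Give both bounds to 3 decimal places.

(0.246, 0.786)

MSE = SSE/(n − 2) = 5438.2/208 = 26.1452.
SE(b₁) = √(MSE/Sₓₓ) = √(26.1452/1393) = 0.137.
df = n − 2 = 208.
t* = t_{0.025, 208} = 1.971435.
Margin = t* × SE = 1.971435 × 0.137 = 0.27009.
CI: 0.516 ± 0.27009 → (0.246, 0.786).
With 95% confidence, each one-unit increase in waist circumference is associated with a change of between 0.246 and 0.786 % in body fat percentage.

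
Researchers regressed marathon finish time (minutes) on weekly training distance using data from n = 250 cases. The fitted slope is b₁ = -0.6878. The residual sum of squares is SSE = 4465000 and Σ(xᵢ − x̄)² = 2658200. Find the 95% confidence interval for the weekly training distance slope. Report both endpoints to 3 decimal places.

(-0.850, -0.526)

MSE = SSE/(n − 2) = 4465000/248 = 18004.
SE(b₁) = √(MSE/Sₓₓ) = √(18004/2658200) = 0.0822983.
df = n − 2 = 248.
t* = t_{0.025, 248} = 1.969576.
Margin = t* × SE = 1.969576 × 0.0822983 = 0.16209.
CI: -0.6878 ± 0.16209 → (-0.850, -0.526).
With 95% confidence, each one-unit increase in weekly training distance is associated with a change of between -0.850 and -0.526 minutes in marathon finish time.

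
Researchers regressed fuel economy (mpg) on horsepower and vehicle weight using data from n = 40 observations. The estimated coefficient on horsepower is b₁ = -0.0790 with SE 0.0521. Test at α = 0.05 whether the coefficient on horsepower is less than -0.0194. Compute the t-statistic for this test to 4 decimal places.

t = -1.1440

H₀: β₁ = -0.0194 vs H₁: β₁ < -0.0194.
t = (b₁ − β₁⁰)/SE = (-0.0790 − (-0.0194)) / 0.0521 = -1.1440.
df = n − k − 1 = 40 − 2 − 1 = 37.
One-sided p ≈ 0.1300, which is ≥ 0.05, so fail to reject H₀.
The data do not give significant evidence that the true slope on horsepower is below -0.0194 mpg per unit, holding the other predictors fixed.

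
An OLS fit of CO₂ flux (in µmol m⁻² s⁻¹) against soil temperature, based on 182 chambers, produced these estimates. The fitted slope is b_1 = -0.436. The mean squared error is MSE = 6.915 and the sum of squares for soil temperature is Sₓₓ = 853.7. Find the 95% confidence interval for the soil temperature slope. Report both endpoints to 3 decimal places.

SE(b_1) = √(MSE/Sₓₓ) = √(6.915/853.7) = 0.0900002.
df = n − 2 = 180.
t* = t_{0.025, 180} = 1.973231.
Margin = t* × SE = 1.973231 × 0.0900002 = 0.17759.
CI: -0.436 ± 0.17759 → (-0.614, -0.258).
With 95% confidence, each one-unit increase in soil temperature is associated with a change of between -0.614 and -0.258 µmol m⁻² s⁻¹ in CO₂ flux.

(-0.614, -0.258)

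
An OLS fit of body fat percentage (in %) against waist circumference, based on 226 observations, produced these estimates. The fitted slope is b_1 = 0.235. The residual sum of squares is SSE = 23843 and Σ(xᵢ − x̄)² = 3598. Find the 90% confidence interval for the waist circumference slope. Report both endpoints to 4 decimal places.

MSE = SSE/(n − 2) = 23843/224 = 106.442.
SE(b_1) = √(MSE/Sₓₓ) = √(106.442/3598) = 0.171999.
df = n − 2 = 224.
t* = t_{0.05, 224} = 1.651685.
Margin = t* × SE = 1.651685 × 0.171999 = 0.284088.
CI: 0.235 ± 0.284088 → (-0.0491, 0.5191).
With 90% confidence, each one-unit increase in waist circumference is associated with a change of between -0.0491 and 0.5191 % in body fat percentage.

(-0.0491, 0.5191)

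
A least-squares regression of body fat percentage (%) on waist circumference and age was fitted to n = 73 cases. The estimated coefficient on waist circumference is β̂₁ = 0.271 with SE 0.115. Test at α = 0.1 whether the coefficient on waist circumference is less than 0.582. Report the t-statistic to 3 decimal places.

H₀: β₁ = 0.582 vs H₁: β₁ < 0.582.
t = (β̂₁ − β₁⁰)/SE = (0.271 − 0.582) / 0.115 = -2.704.
df = n − k − 1 = 73 − 2 − 1 = 70.
One-sided p ≈ 0.0043, which is < 0.1, so reject H₀.
There is evidence that the true slope on waist circumference is below 0.582 % per unit, holding the other predictors fixed.

t = -2.704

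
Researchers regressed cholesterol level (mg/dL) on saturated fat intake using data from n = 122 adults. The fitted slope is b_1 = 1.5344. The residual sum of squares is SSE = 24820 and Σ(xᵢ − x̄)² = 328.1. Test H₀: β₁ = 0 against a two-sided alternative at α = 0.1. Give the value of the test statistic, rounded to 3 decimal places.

t = 1.933

MSE = SSE/(n − 2) = 24820/120 = 206.833.
SE(b_1) = √(MSE/Sₓₓ) = √(206.833/328.1) = 0.793976.
t = 1.5344 / 0.793976 = 1.933.
df = n − 2 = 120.
Two-sided p ≈ 0.0556, which is < 0.1, so reject H₀.
There is evidence that saturated fat intake is associated with cholesterol level.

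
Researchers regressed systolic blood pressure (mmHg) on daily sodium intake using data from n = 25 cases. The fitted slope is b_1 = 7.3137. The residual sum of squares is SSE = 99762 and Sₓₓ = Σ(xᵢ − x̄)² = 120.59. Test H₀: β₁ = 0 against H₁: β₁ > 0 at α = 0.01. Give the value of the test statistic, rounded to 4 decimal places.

MSE = SSE/(n − 2) = 99762/23 = 4337.48.
SE(b_1) = √(MSE/Sₓₓ) = √(4337.48/120.59) = 5.9974.
t = 7.3137 / 5.9974 = 1.2195.
df = n − 2 = 23.
One-sided p ≈ 0.1175, which is ≥ 0.01, so fail to reject H₀.
The data do not give significant evidence that the true slope on daily sodium intake is positive.

t = 1.2195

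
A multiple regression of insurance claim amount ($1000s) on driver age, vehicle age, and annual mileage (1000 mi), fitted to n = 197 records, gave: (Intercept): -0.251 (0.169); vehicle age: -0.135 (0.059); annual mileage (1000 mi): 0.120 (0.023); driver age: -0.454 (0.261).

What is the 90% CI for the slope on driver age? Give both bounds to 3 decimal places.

(-0.885, -0.023)

Read off: b = -0.454, SE = 0.261 for driver age.
df = n − k − 1 = 197 − 3 − 1 = 193.
t* = t_{0.05, 193} = 1.652787.
Margin = t* × SE = 1.652787 × 0.261 = 0.43138.
CI: -0.454 ± 0.43138 → (-0.885, -0.023).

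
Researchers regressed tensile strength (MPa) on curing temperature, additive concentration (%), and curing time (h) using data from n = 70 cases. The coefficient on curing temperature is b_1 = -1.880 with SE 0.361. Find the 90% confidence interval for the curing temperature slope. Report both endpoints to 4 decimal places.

(-2.4822, -1.2778)

df = n − k − 1 = 70 − 3 − 1 = 66.
t* = t_{0.05, 66} = 1.668271.
Margin = t* × SE = 1.668271 × 0.361 = 0.602246.
CI: -1.880 ± 0.602246 → (-2.4822, -1.2778).
With 90% confidence, each one-unit increase in curing temperature is associated with a change of between -2.4822 and -1.2778 MPa in tensile strength, holding the other predictors fixed.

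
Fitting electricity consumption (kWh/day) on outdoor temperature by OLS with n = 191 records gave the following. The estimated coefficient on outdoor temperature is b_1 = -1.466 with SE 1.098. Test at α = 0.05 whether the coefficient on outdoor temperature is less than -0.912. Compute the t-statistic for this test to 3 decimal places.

H₀: β₁ = -0.912 vs H₁: β₁ < -0.912.
t = (b_1 − β₁⁰)/SE = (-1.466 − (-0.912)) / 1.098 = -0.505.
df = n − 2 = 191 − 2 = 189.
One-sided p ≈ 0.3072, which is ≥ 0.05, so fail to reject H₀.
The data do not give significant evidence that the true slope on outdoor temperature is below -0.912 kWh/day per unit.

t = -0.505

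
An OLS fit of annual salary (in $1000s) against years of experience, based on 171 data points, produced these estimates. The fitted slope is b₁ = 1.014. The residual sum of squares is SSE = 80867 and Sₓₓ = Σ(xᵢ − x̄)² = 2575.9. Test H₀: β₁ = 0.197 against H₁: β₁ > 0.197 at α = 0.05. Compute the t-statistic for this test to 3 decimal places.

MSE = SSE/(n − 2) = 80867/169 = 478.503.
SE(b₁) = √(MSE/Sₓₓ) = √(478.503/2575.9) = 0.431001.
t = (1.014 − 0.197) / 0.431001 = 1.896.
df = n − 2 = 169.
One-sided p ≈ 0.0299, which is < 0.05, so reject H₀.
There is evidence that the true slope on years of experience exceeds 0.197 $1000s per unit.

t = 1.896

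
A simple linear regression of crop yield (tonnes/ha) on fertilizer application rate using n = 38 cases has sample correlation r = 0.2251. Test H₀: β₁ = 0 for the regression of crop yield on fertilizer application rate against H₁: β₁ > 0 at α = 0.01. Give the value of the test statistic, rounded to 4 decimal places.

t = r·√(n − 2)/√(1 − r²) = 0.2251·√36/√0.94933 = 1.3862.
df = n − 2 = 36.
One-sided p ≈ 0.0871, which is ≥ 0.01, so fail to reject H₀.
The data do not give significant evidence of a linear association between fertilizer application rate and crop yield.

t = 1.3862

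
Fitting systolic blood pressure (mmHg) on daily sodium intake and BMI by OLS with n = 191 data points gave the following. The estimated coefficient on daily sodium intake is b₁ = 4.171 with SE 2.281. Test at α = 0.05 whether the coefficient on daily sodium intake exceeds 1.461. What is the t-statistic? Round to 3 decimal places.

t = 1.188

H₀: β₁ = 1.461 vs H₁: β₁ > 1.461.
t = (b₁ − β₁⁰)/SE = (4.171 − 1.461) / 2.281 = 1.188.
df = n − k − 1 = 191 − 2 − 1 = 188.
One-sided p ≈ 0.1182, which is ≥ 0.05, so fail to reject H₀.
The data do not give significant evidence that the true slope on daily sodium intake exceeds 1.461 mmHg per unit, holding the other predictors fixed.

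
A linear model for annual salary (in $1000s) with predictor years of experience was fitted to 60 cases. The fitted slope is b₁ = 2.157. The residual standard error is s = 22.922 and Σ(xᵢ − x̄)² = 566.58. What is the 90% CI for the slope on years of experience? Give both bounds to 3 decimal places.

(0.547, 3.767)

SE(b₁) = s/√Sₓₓ = 22.922/√566.58 = 0.96299.
df = n − 2 = 58.
t* = t_{0.05, 58} = 1.671553.
Margin = t* × SE = 1.671553 × 0.96299 = 1.60969.
CI: 2.157 ± 1.60969 → (0.547, 3.767).
With 90% confidence, each one-unit increase in years of experience is associated with a change of between 0.547 and 3.767 $1000s in annual salary.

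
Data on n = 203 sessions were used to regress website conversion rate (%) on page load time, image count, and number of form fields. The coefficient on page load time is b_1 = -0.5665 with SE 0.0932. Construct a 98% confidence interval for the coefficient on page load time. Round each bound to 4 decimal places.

(-0.7851, -0.3479)

df = n − k − 1 = 203 − 3 − 1 = 199.
t* = t_{0.01, 199} = 2.345232.
Margin = t* × SE = 2.345232 × 0.0932 = 0.218576.
CI: -0.5665 ± 0.218576 → (-0.7851, -0.3479).
With 98% confidence, each one-unit increase in page load time is associated with a change of between -0.7851 and -0.3479 % in website conversion rate, holding the other predictors fixed.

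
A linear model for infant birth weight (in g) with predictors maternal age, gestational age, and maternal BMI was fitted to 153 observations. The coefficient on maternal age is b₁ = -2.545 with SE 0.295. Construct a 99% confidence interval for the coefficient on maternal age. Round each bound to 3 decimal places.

(-3.315, -1.775)

df = n − k − 1 = 153 − 3 − 1 = 149.
t* = t_{0.005, 149} = 2.609228.
Margin = t* × SE = 2.609228 × 0.295 = 0.76972.
CI: -2.545 ± 0.76972 → (-3.315, -1.775).
With 99% confidence, each one-unit increase in maternal age is associated with a change of between -3.315 and -1.775 g in infant birth weight, holding the other predictors fixed.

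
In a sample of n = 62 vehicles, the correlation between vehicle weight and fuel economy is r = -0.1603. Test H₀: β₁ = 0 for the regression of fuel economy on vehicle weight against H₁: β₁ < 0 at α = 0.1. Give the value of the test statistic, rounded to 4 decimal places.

t = r·√(n − 2)/√(1 − r²) = -0.1603·√60/√0.974304 = -1.2579.
df = n − 2 = 60.
One-sided p ≈ 0.1066, which is ≥ 0.1, so fail to reject H₀.
The data do not give significant evidence of a linear association between vehicle weight and fuel economy.

t = -1.2579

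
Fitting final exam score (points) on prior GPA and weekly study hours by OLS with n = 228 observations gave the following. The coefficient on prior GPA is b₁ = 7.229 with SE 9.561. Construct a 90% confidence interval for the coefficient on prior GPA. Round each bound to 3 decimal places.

df = n − k − 1 = 228 − 2 − 1 = 225.
t* = t_{0.05, 225} = 1.651654.
Margin = t* × SE = 1.651654 × 9.561 = 15.79146.
CI: 7.229 ± 15.79146 → (-8.562, 23.020).
With 90% confidence, each one-unit increase in prior GPA is associated with a change of between -8.562 and 23.020 points in final exam score, holding the other predictors fixed.

(-8.562, 23.020)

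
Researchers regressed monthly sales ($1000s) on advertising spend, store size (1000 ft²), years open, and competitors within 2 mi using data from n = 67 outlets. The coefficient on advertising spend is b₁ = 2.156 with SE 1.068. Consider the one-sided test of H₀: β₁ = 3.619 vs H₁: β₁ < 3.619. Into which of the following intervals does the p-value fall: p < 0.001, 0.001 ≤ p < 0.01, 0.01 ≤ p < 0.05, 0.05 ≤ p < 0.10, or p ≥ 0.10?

0.05 ≤ p < 0.10

t = (2.156 − 3.619) / 1.068 = -1.370.
df = n − k − 1 = 67 − 4 − 1 = 62.
One-sided p = P(T_{62} < t) ≈ 0.0878.
So 0.05 ≤ p < 0.10.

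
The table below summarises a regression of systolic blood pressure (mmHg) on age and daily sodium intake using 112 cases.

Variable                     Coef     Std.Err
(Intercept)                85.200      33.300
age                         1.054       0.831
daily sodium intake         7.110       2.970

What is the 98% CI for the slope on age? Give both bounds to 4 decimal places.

(-0.9080, 3.0160)

Read off: b = 1.054, SE = 0.831 for age.
df = n − k − 1 = 112 − 2 − 1 = 109.
t* = t_{0.01, 109} = 2.361046.
Margin = t* × SE = 2.361046 × 0.831 = 1.962029.
CI: 1.054 ± 1.962029 → (-0.9080, 3.0160).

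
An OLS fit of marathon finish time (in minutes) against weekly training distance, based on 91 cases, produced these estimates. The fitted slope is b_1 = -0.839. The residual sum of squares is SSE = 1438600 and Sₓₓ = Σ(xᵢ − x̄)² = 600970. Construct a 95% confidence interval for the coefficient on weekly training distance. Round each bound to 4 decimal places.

(-1.1649, -0.5131)

MSE = SSE/(n − 2) = 1438600/89 = 16164.
SE(b_1) = √(MSE/Sₓₓ) = √(16164/600970) = 0.164002.
df = n − 2 = 89.
t* = t_{0.025, 89} = 1.986979.
Margin = t* × SE = 1.986979 × 0.164002 = 0.325868.
CI: -0.839 ± 0.325868 → (-1.1649, -0.5131).
With 95% confidence, each one-unit increase in weekly training distance is associated with a change of between -1.1649 and -0.5131 minutes in marathon finish time.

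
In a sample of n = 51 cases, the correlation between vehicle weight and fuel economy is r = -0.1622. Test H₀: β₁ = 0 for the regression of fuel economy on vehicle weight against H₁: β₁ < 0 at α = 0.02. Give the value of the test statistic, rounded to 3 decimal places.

t = -1.151

t = r·√(n − 2)/√(1 − r²) = -0.1622·√49/√0.973691 = -1.151.
df = n − 2 = 49.
One-sided p ≈ 0.1277, which is ≥ 0.02, so fail to reject H₀.
The data do not give significant evidence of a linear association between vehicle weight and fuel economy.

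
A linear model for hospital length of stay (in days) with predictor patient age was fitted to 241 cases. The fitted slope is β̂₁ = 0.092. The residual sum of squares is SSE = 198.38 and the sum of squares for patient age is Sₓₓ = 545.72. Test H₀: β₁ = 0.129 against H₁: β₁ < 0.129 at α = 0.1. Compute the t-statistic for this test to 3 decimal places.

MSE = SSE/(n − 2) = 198.38/239 = 0.830042.
SE(β̂₁) = √(MSE/Sₓₓ) = √(0.830042/545.72) = 0.039.
t = (0.092 − 0.129) / 0.039 = -0.949.
df = n − 2 = 239.
One-sided p ≈ 0.1719, which is ≥ 0.1, so fail to reject H₀.
The data do not give significant evidence that the true slope on patient age is below 0.129 days per unit.

t = -0.949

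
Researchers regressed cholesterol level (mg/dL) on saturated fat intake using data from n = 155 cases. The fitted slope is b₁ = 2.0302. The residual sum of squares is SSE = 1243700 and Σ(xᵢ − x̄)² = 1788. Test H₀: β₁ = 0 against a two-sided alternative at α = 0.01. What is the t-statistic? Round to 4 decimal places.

t = 0.9522

MSE = SSE/(n − 2) = 1243700/153 = 8128.76.
SE(b₁) = √(MSE/Sₓₓ) = √(8128.76/1788) = 2.1322.
t = 2.0302 / 2.1322 = 0.9522.
df = n − 2 = 153.
Two-sided p ≈ 0.3425, which is ≥ 0.01, so fail to reject H₀.
The data do not give significant evidence of an association between saturated fat intake and cholesterol level.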